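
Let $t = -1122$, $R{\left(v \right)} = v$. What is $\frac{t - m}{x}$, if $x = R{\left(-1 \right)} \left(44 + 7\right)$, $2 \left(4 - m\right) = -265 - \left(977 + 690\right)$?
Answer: $\frac{2092}{51} \approx 41.02$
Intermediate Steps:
$m = 970$ ($m = 4 - \frac{-265 - \left(977 + 690\right)}{2} = 4 - \frac{-265 - 1667}{2} = 4 - -966 = 4 + 966 = 970$)
$x = -51$ ($x = - (44 + 7) = \left(-1\right) 51 = -51$)
$\frac{t - m}{x} = \frac{-1122 - 970}{-51} = \left(-1122 - 970\right) \left(- \frac{1}{51}\right) = \left(-2092\right) \left(- \frac{1}{51}\right) = \frac{2092}{51}$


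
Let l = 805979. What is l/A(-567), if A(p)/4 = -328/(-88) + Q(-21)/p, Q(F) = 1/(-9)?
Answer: 45242019207/836936 ≈ 54057.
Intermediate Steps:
Q(F) = -⅑
A(p) = 164/11 - 4/(9*p) (A(p) = 4*(-328/(-88) - 1/(9*p)) = 4*(-328*(-1/88) - 1/(9*p)) = 4*(41/11 - 1/(9*p)) = 164/11 - 4/(9*p))
l/A(-567) = 805979/(((4/99)*(-11 + 369*(-567))/(-567))) = 805979/(((4/99)*(-1/567)*(-11 - 209223))) = 805979/(((4/99)*(-1/567)*(-209234))) = 805979/(836936/56133) = 805979*(56133/836936) = 45242019207/836936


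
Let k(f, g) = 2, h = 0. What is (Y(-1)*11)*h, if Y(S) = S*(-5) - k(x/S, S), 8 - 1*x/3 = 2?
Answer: 0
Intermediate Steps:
x = 18 (x = 24 - 3*2 = 24 - 6 = 18)
Y(S) = -2 - 5*S (Y(S) = S*(-5) - 1*2 = -5*S - 2 = -2 - 5*S)
(Y(-1)*11)*h = ((-2 - 5*(-1))*11)*0 = ((-2 + 5)*11)*0 = (3*11)*0 = 33*0 = 0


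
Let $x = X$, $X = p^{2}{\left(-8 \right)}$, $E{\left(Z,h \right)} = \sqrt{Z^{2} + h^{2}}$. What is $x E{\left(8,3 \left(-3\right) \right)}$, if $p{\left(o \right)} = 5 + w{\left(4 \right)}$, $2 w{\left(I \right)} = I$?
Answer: $49 \sqrt{145} \approx 590.04$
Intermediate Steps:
$w{\left(I \right)} = \frac{I}{2}$
$p{\left(o \right)} = 7$ ($p{\left(o \right)} = 5 + \frac{1}{2} \cdot 4 = 5 + 2 = 7$)
$X = 49$ ($X = 7^{2} = 49$)
$x = 49$
$x E{\left(8,3 \left(-3\right) \right)} = 49 \sqrt{8^{2} + \left(3 \left(-3\right)\right)^{2}} = 49 \sqrt{64 + \left(-9\right)^{2}} = 49 \sqrt{64 + 81} = 49 \sqrt{145}$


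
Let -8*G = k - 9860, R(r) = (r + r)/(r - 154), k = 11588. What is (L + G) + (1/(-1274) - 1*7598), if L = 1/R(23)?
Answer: -114524649/14651 ≈ -7816.9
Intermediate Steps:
R(r) = 2*r/(-154 + r) (R(r) = (2*r)/(-154 + r) = 2*r/(-154 + r))
L = -131/46 (L = 1/(2*23/(-154 + 23)) = 1/(2*23/(-131)) = 1/(2*23*(-1/131)) = 1/(-46/131) = -131/46 ≈ -2.8478)
G = -216 (G = -(11588 - 9860)/8 = -1/8*1728 = -216)
(L + G) + (1/(-1274) - 1*7598) = (-131/46 - 216) + (1/(-1274) - 1*7598) = -10067/46 + (-1/1274 - 7598) = -10067/46 - 9679853/1274 = -114524649/14651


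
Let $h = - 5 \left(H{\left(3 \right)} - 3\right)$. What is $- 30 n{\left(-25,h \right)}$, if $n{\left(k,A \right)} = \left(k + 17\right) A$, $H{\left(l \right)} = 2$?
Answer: $1200$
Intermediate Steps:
$h = 5$ ($h = - 5 \left(2 - 3\right) = \left(-5\right) \left(-1\right) = 5$)
$n{\left(k,A \right)} = A \left(17 + k\right)$ ($n{\left(k,A \right)} = \left(17 + k\right) A = A \left(17 + k\right)$)
$- 30 n{\left(-25,h \right)} = - 30 \cdot 5 \left(17 - 25\right) = - 30 \cdot 5 \left(-8\right) = \left(-30\right) \left(-40\right) = 1200$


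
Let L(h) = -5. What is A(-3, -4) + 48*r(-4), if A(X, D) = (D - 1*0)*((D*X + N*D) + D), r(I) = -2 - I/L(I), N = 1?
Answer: -752/5 ≈ -150.40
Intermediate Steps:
r(I) = -2 + I/5 (r(I) = -2 - I/(-5) = -2 - I*(-1)/5 = -2 - (-1)*I/5 = -2 + I/5)
A(X, D) = D*(2*D + D*X) (A(X, D) = (D - 1*0)*((D*X + 1*D) + D) = (D + 0)*((D*X + D) + D) = D*((D + D*X) + D) = D*(2*D + D*X))
A(-3, -4) + 48*r(-4) = (-4)²*(2 - 3) + 48*(-2 + (⅕)*(-4)) = 16*(-1) + 48*(-2 - ⅘) = -16 + 48*(-14/5) = -16 - 672/5 = -752/5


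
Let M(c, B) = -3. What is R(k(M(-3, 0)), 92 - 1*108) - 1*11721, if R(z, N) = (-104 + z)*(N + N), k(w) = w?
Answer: -8297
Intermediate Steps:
R(z, N) = 2*N*(-104 + z) (R(z, N) = (-104 + z)*(2*N) = 2*N*(-104 + z))
R(k(M(-3, 0)), 92 - 1*108) - 1*11721 = 2*(92 - 1*108)*(-104 - 3) - 1*11721 = 2*(92 - 108)*(-107) - 11721 = 2*(-16)*(-107) - 11721 = 3424 - 11721 = -8297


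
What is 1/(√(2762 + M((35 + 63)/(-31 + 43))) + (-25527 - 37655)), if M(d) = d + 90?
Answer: -379092/23951773583 - 131*√6/23951773583 ≈ -1.5841e-5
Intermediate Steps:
M(d) = 90 + d
1/(√(2762 + M((35 + 63)/(-31 + 43))) + (-25527 - 37655)) = 1/(√(2762 + (90 + (35 + 63)/(-31 + 43))) + (-25527 - 37655)) = 1/(√(2762 + (90 + 98/12)) - 63182) = 1/(√(2762 + (90 + 98*(1/12))) - 63182) = 1/(√(2762 + (90 + 49/6)) - 63182) = 1/(√(2762 + 589/6) - 63182) = 1/(√(17161/6) - 63182) = 1/(131*√6/6 - 63182) = 1/(-63182 + 131*√6/6)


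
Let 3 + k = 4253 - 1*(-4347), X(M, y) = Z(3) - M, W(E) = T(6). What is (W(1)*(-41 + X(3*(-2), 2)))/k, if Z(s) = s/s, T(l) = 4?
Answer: -136/8597 ≈ -0.015819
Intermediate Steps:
W(E) = 4
Z(s) = 1
X(M, y) = 1 - M
k = 8597 (k = -3 + (4253 - 1*(-4347)) = -3 + (4253 + 4347) = -3 + 8600 = 8597)
(W(1)*(-41 + X(3*(-2), 2)))/k = (4*(-41 + (1 - 3*(-2))))/8597 = (4*(-41 + (1 - 1*(-6))))*(1/8597) = (4*(-41 + (1 + 6)))*(1/8597) = (4*(-41 + 7))*(1/8597) = (4*(-34))*(1/8597) = -136*1/8597 = -136/8597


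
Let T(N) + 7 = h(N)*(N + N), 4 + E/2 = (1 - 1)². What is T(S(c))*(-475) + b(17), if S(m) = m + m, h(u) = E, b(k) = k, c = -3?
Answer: -42258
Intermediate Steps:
E = -8 (E = -8 + 2*(1 - 1)² = -8 + 2*0² = -8 + 2*0 = -8 + 0 = -8)
h(u) = -8
S(m) = 2*m
T(N) = -7 - 16*N (T(N) = -7 - 8*(N + N) = -7 - 16*N)
T(S(c))*(-475) + b(17) = (-7 - 32*(-3))*(-475) + 17 = (-7 - 16*(-6))*(-475) + 17 = (-7 + 96)*(-475) + 17 = 89*(-475) + 17 = -42275 + 17 = -42258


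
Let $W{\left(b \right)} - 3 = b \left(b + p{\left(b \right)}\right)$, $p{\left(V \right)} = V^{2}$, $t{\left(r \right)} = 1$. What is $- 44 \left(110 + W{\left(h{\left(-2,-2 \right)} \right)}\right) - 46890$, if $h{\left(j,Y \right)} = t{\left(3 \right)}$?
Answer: $-51950$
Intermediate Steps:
$h{\left(j,Y \right)} = 1$
$W{\left(b \right)} = 3 + b \left(b + b^{2}\right)$
$- 44 \left(110 + W{\left(h{\left(-2,-2 \right)} \right)}\right) - 46890 = - 44 \left(110 + \left(3 + 1^{2} + 1^{3}\right)\right) - 46890 = - 44 \left(110 + \left(3 + 1 + 1\right)\right) - 46890 = - 44 \left(110 + 5\right) - 46890 = \left(-44\right) 115 - 46890 = -5060 - 46890 = -51950$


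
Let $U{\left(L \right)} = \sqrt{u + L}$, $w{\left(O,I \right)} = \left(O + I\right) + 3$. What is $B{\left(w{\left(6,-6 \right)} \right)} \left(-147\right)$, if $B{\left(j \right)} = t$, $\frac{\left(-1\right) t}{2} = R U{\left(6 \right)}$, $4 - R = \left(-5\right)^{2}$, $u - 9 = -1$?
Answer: $- 6174 \sqrt{14} \approx -23101.0$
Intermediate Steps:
$w{\left(O,I \right)} = 3 + I + O$ ($w{\left(O,I \right)} = \left(I + O\right) + 3 = 3 + I + O$)
$u = 8$ ($u = 9 - 1 = 8$)
$U{\left(L \right)} = \sqrt{8 + L}$
$R = -21$ ($R = 4 - \left(-5\right)^{2} = 4 - 25 = -21$)
$t = 42 \sqrt{14}$ ($t = - 2 \left(- 21 \sqrt{8 + 6}\right) = - 2 \left(- 21 \sqrt{14}\right) = 42 \sqrt{14} \approx 157.15$)
$B{\left(j \right)} = 42 \sqrt{14}$
$B{\left(w{\left(6,-6 \right)} \right)} \left(-147\right) = 42 \sqrt{14} \left(-147\right) = - 6174 \sqrt{14}$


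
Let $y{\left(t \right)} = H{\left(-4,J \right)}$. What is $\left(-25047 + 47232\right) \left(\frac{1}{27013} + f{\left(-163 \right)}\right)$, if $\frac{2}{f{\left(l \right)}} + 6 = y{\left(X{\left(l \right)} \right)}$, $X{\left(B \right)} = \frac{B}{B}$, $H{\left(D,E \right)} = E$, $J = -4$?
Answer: $- \frac{7049088}{1589} \approx -4436.2$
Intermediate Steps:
$X{\left(B \right)} = 1$
$y{\left(t \right)} = -4$
$f{\left(l \right)} = - \frac{1}{5}$ ($f{\left(l \right)} = \frac{2}{-6 - 4} = \frac{2}{-10} = 2 \left(- \frac{1}{10}\right) = - \frac{1}{5}$)
$\left(-25047 + 47232\right) \left(\frac{1}{27013} + f{\left(-163 \right)}\right) = \left(-25047 + 47232\right) \left(\frac{1}{27013} - \frac{1}{5}\right) = 22185 \left(\frac{1}{27013} - \frac{1}{5}\right) = 22185 \left(- \frac{27008}{135065}\right) = - \frac{7049088}{1589}$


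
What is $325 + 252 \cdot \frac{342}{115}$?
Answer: $\frac{123559}{115} \approx 1074.4$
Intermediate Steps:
$325 + 252 \cdot \frac{342}{115} = 325 + \frac{86184}{115} = \frac{123559}{115}$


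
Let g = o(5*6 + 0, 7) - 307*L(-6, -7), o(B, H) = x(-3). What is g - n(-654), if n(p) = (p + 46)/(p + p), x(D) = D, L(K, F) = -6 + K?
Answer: 1203535/327 ≈ 3680.5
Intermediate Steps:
o(B, H) = -3
n(p) = (46 + p)/(2*p) (n(p) = (46 + p)/((2*p)) = (46 + p)*(1/(2*p)) = (46 + p)/(2*p))
g = 3681 (g = -3 - 307*(-6 - 6) = -3 - 307*(-12) = -3 + 3684 = 3681)
g - n(-654) = 3681 - (46 - 654)/(2*(-654)) = 3681 - (-1)*(-608)/(2*654) = 3681 - 1*152/327 = 3681 - 152/327 = 1203535/327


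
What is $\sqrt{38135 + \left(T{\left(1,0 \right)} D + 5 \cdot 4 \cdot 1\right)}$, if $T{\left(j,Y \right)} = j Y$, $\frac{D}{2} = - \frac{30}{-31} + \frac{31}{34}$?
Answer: $\sqrt{38155} \approx 195.33$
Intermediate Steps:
$D = \frac{1981}{527}$ ($D = 2 \left(- \frac{30}{-31} + \frac{31}{34}\right) = 2 \left(\left(-30\right) \left(- \frac{1}{31}\right) + 31 \cdot \frac{1}{34}\right) = 2 \left(\frac{30}{31} + \frac{31}{34}\right) = 2 \cdot \frac{1981}{1054} = \frac{1981}{527} \approx 3.759$)
$T{\left(j,Y \right)} = Y j$
$\sqrt{38135 + \left(T{\left(1,0 \right)} D + 5 \cdot 4 \cdot 1\right)} = \sqrt{38135 + \left(0 \cdot 1 \cdot \frac{1981}{527} + 5 \cdot 4 \cdot 1\right)} = \sqrt{38135 + \left(0 \cdot \frac{1981}{527} + 20 \cdot 1\right)} = \sqrt{38135 + \left(0 + 20\right)} = \sqrt{38135 + 20} = \sqrt{38155}$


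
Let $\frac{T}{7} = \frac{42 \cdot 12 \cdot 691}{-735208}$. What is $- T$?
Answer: $\frac{304731}{91901} \approx 3.3159$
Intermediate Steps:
$T = - \frac{304731}{91901}$ ($T = 7 \frac{42 \cdot 12 \cdot 691}{-735208} = 7 \cdot 504 \cdot 691 \left(- \frac{1}{735208}\right) = 7 \cdot 348264 \left(- \frac{1}{735208}\right) = 7 \left(- \frac{43533}{91901}\right) = - \frac{304731}{91901} \approx -3.3159$)
$- T = \left(-1\right) \left(- \frac{304731}{91901}\right) = \frac{304731}{91901}$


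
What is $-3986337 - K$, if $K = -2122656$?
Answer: $-1863681$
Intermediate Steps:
$-3986337 - K = -3986337 - -2122656 = -3986337 + 2122656 = -1863681$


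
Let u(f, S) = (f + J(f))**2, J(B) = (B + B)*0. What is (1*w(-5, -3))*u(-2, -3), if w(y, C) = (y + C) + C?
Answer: -44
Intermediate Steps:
J(B) = 0 (J(B) = (2*B)*0 = 0)
w(y, C) = y + 2*C (w(y, C) = (C + y) + C = y + 2*C)
u(f, S) = f**2 (u(f, S) = (f + 0)**2 = f**2)
(1*w(-5, -3))*u(-2, -3) = (1*(-5 + 2*(-3)))*(-2)**2 = (1*(-5 - 6))*4 = (1*(-11))*4 = -11*4 = -44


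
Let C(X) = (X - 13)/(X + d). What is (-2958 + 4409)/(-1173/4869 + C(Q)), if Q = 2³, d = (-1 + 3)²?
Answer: -3139964/1423 ≈ -2206.6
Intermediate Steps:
d = 4 (d = 2² = 4)
Q = 8
C(X) = (-13 + X)/(4 + X) (C(X) = (X - 13)/(X + 4) = (-13 + X)/(4 + X))
(-2958 + 4409)/(-1173/4869 + C(Q)) = (-2958 + 4409)/(-1173/4869 + (-13 + 8)/(4 + 8)) = 1451/(-1173*1/4869 - 5/12) = 1451/(-391/1623 + (1/12)*(-5)) = 1451/(-391/1623 - 5/12) = 1451/(-1423/2164) = 1451*(-2164/1423) = -3139964/1423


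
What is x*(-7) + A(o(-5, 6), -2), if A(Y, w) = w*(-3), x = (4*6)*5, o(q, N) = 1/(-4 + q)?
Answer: -834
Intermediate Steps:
x = 120 (x = 24*5 = 120)
A(Y, w) = -3*w
x*(-7) + A(o(-5, 6), -2) = 120*(-7) - 3*(-2) = -840 + 6 = -834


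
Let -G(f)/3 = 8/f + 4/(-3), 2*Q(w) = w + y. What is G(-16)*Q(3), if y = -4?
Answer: -11/4 ≈ -2.7500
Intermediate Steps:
Q(w) = -2 + w/2 (Q(w) = (w - 4)/2 = (-4 + w)/2 = -2 + w/2)
G(f) = 4 - 24/f (G(f) = -3*(8/f + 4/(-3)) = -3*(8/f + 4*(-⅓)) = -3*(8/f - 4/3) = -3*(-4/3 + 8/f) = 4 - 24/f)
G(-16)*Q(3) = (4 - 24/(-16))*(-2 + (½)*3) = (4 - 24*(-1/16))*(-2 + 3/2) = (4 + 3/2)*(-½) = (11/2)*(-½) = -11/4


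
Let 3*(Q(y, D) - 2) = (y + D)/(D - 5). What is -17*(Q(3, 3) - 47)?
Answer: 782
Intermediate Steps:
Q(y, D) = 2 + (D + y)/(3*(-5 + D)) (Q(y, D) = 2 + ((y + D)/(D - 5))/3 = 2 + ((D + y)/(-5 + D))/3 = 2 + (D + y)/(3*(-5 + D)))
-17*(Q(3, 3) - 47) = -17*((-30 + 3 + 7*3)/(3*(-5 + 3)) - 47) = -17*((⅓)*(-30 + 3 + 21)/(-2) - 47) = -17*((⅓)*(-½)*(-6) - 47) = -17*(1 - 47) = -17*(-46) = 782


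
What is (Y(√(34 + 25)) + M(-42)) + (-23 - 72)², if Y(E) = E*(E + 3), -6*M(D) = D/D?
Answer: 54503/6 + 3*√59 ≈ 9106.9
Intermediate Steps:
M(D) = -⅙ (M(D) = -D/(6*D) = -⅙*1 = -⅙)
Y(E) = E*(3 + E)
(Y(√(34 + 25)) + M(-42)) + (-23 - 72)² = (√(34 + 25)*(3 + √(34 + 25)) - ⅙) + (-23 - 72)² = (√59*(3 + √59) - ⅙) + (-95)² = (-⅙ + √59*(3 + √59)) + 9025 = 54149/6 + √59*(3 + √59)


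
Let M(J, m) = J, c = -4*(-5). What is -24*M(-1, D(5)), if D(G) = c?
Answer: 24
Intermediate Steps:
c = 20
D(G) = 20
-24*M(-1, D(5)) = -24*(-1) = 24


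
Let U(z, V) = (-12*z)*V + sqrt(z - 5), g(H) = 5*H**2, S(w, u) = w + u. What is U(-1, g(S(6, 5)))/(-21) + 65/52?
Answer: -9645/28 - I*sqrt(6)/21 ≈ -344.46 - 0.11664*I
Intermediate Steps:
S(w, u) = u + w
U(z, V) = sqrt(-5 + z) - 12*V*z (U(z, V) = -12*V*z + sqrt(-5 + z) = sqrt(-5 + z) - 12*V*z)
U(-1, g(S(6, 5)))/(-21) + 65/52 = (sqrt(-5 - 1) - 12*5*(5 + 6)**2*(-1))/(-21) + 65/52 = (sqrt(-6) - 12*5*11**2*(-1))*(-1/21) + 65*(1/52) = (I*sqrt(6) - 12*5*121*(-1))*(-1/21) + 5/4 = (I*sqrt(6) - 12*605*(-1))*(-1/21) + 5/4 = (I*sqrt(6) + 7260)*(-1/21) + 5/4 = (7260 + I*sqrt(6))*(-1/21) + 5/4 = (-2420/7 - I*sqrt(6)/21) + 5/4 = -9645/28 - I*sqrt(6)/21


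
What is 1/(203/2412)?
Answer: 2412/203 ≈ 11.882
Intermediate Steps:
1/(203/2412) = 2412/203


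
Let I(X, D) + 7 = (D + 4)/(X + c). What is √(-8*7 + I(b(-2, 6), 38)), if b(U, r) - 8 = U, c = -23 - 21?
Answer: I*√23142/19 ≈ 8.0066*I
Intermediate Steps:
c = -44
b(U, r) = 8 + U
I(X, D) = -7 + (4 + D)/(-44 + X) (I(X, D) = -7 + (D + 4)/(X - 44) = -7 + (4 + D)/(-44 + X))
√(-8*7 + I(b(-2, 6), 38)) = √(-8*7 + (312 + 38 - 7*(8 - 2))/(-44 + (8 - 2))) = √(-56 + (312 + 38 - 7*6)/(-44 + 6)) = √(-56 + (312 + 38 - 42)/(-38)) = √(-56 - 1/38*308) = √(-56 - 154/19) = √(-1218/19) = I*√23142/19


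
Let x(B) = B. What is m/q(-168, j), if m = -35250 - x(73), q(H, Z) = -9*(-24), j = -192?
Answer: -35323/216 ≈ -163.53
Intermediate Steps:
q(H, Z) = 216
m = -35323 (m = -35250 - 1*73 = -35250 - 73 = -35323)
m/q(-168, j) = -35323/216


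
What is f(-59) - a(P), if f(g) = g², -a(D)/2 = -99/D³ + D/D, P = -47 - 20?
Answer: 1047557727/300763 ≈ 3483.0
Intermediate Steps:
P = -67
a(D) = -2 + 198/D³ (a(D) = -2*(-99/D³ + D/D) = -2*(-99/D³ + 1) = -2*(1 - 99/D³) = -2 + 198/D³)
f(-59) - a(P) = (-59)² - (-2 + 198/(-67)³) = 3481 - (-2 + 198*(-1/300763)) = 3481 - (-2 - 198/300763) = 3481 - 1*(-601724/300763) = 3481 + 601724/300763 = 1047557727/300763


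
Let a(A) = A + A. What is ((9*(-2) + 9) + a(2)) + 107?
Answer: 102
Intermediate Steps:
a(A) = 2*A
((9*(-2) + 9) + a(2)) + 107 = ((9*(-2) + 9) + 2*2) + 107 = ((-18 + 9) + 4) + 107 = (-9 + 4) + 107 = -5 + 107 = 102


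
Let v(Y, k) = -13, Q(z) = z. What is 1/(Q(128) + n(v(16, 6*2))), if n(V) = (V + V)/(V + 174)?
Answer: 161/20582 ≈ 0.0078224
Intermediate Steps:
n(V) = 2*V/(174 + V) (n(V) = (2*V)/(174 + V) = 2*V/(174 + V))
1/(Q(128) + n(v(16, 6*2))) = 1/(128 + 2*(-13)/(174 - 13)) = 1/(128 + 2*(-13)/161) = 1/(128 + 2*(-13)*(1/161)) = 1/(128 - 26/161) = 1/(20582/161) = 161/20582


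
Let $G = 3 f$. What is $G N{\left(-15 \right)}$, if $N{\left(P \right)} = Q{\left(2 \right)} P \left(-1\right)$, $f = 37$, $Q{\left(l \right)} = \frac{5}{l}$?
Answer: $\frac{8325}{2} \approx 4162.5$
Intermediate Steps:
$N{\left(P \right)} = - \frac{5 P}{2}$ ($N{\left(P \right)} = \frac{5}{2} P \left(-1\right) = 5 \cdot \frac{1}{2} P \left(-1\right) = \frac{5 P}{2} \left(-1\right) = - \frac{5 P}{2}$)
$G = 111$ ($G = 3 \cdot 37 = 111$)
$G N{\left(-15 \right)} = 111 \left(\left(- \frac{5}{2}\right) \left(-15\right)\right) = 111 \cdot \frac{75}{2} = \frac{8325}{2}$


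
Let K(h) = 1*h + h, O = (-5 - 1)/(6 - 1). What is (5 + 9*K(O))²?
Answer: 6889/25 ≈ 275.56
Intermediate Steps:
O = -6/5 ≈ -1.2000
K(h) = 2*h (K(h) = h + h = 2*h)
(5 + 9*K(O))² = (5 + 9*(2*(-6/5)))² = (5 + 9*(-12/5))² = (5 - 108/5)² = (-83/5)² = 6889/25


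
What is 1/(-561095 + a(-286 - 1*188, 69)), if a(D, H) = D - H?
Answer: -1/561638 ≈ -1.7805e-6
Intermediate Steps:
1/(-561095 + a(-286 - 1*188, 69)) = 1/(-561095 + ((-286 - 1*188) - 1*69)) = 1/(-561095 + ((-286 - 188) - 69)) = 1/(-561095 + (-474 - 69)) = 1/(-561095 - 543) = 1/(-561638) = -1/561638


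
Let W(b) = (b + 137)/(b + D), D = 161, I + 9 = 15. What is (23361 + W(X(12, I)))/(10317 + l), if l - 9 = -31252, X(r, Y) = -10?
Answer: -1763819/1579913 ≈ -1.1164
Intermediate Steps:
I = 6 (I = -9 + 15 = 6)
l = -31243 (l = 9 - 31252 = -31243)
W(b) = (137 + b)/(161 + b) (W(b) = (b + 137)/(b + 161) = (137 + b)/(161 + b))
(23361 + W(X(12, I)))/(10317 + l) = (23361 + (137 - 10)/(161 - 10))/(10317 - 31243) = (23361 + 127/151)/(-20926) = (23361 + (1/151)*127)*(-1/20926) = (23361 + 127/151)*(-1/20926) = (3527638/151)*(-1/20926) = -1763819/1579913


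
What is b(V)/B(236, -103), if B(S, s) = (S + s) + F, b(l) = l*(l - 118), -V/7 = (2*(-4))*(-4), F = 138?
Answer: 76608/271 ≈ 282.69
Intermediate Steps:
V = -224 (V = -7*2*(-4)*(-4) = -(-56)*(-4) = -7*32 = -224)
b(l) = l*(-118 + l)
B(S, s) = 138 + S + s (B(S, s) = (S + s) + 138 = 138 + S + s)
b(V)/B(236, -103) = (-224*(-118 - 224))/(138 + 236 - 103) = -224*(-342)/271 = 76608*(1/271) = 76608/271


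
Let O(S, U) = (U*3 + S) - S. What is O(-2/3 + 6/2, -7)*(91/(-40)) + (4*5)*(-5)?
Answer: -2089/40 ≈ -52.225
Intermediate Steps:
O(S, U) = 3*U (O(S, U) = (3*U + S) - S = (S + 3*U) - S = 3*U)
O(-2/3 + 6/2, -7)*(91/(-40)) + (4*5)*(-5) = (3*(-7))*(91/(-40)) + (4*5)*(-5) = -1911*(-1)/40 + 20*(-5) = -21*(-91/40) - 100 = 1911/40 - 100 = -2089/40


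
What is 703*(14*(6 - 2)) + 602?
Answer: 39970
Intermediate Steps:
703*(14*(6 - 2)) + 602 = 703*(14*4) + 602 = 703*56 + 602 = 39368 + 602 = 39970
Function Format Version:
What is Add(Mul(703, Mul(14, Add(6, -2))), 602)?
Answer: 39970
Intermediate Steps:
Add(Mul(703, Mul(14, Add(6, -2))), 602) = Add(Mul(703, Mul(14, 4)), 602) = Add(Mul(703, 56), 602) = Add(39368, 602) = 39970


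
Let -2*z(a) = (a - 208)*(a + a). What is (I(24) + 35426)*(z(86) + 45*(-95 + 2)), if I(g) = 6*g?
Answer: 224339990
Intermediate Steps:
z(a) = -a*(-208 + a) (z(a) = -(a - 208)*(a + a)/2 = -(-208 + a)*2*a/2 = -a*(-208 + a))
(I(24) + 35426)*(z(86) + 45*(-95 + 2)) = (6*24 + 35426)*(86*(208 - 1*86) + 45*(-95 + 2)) = (144 + 35426)*(86*(208 - 86) + 45*(-93)) = 35570*(86*122 - 4185) = 35570*(10492 - 4185) = 35570*6307 = 224339990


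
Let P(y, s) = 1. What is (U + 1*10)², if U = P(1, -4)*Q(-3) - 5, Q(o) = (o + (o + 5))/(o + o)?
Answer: 961/36 ≈ 26.694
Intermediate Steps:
Q(o) = (5 + 2*o)/(2*o) (Q(o) = (o + (5 + o))/((2*o)) = (5 + 2*o)*(1/(2*o)) = (5 + 2*o)/(2*o))
U = -29/6 (U = 1*((5/2 - 3)/(-3)) - 5 = 1*(-⅓*(-½)) - 5 = 1*(⅙) - 5 = ⅙ - 5 = -29/6 ≈ -4.8333)
(U + 1*10)² = (-29/6 + 1*10)² = (-29/6 + 10)² = (31/6)² = 961/36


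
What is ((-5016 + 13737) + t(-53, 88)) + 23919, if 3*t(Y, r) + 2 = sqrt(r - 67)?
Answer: 97918/3 + sqrt(21)/3 ≈ 32641.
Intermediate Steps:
t(Y, r) = -2/3 + sqrt(-67 + r)/3 (t(Y, r) = -2/3 + sqrt(r - 67)/3 = -2/3 + sqrt(-67 + r)/3)
((-5016 + 13737) + t(-53, 88)) + 23919 = ((-5016 + 13737) + (-2/3 + sqrt(-67 + 88)/3)) + 23919 = (8721 + (-2/3 + sqrt(21)/3)) + 23919 = (26161/3 + sqrt(21)/3) + 23919 = 97918/3 + sqrt(21)/3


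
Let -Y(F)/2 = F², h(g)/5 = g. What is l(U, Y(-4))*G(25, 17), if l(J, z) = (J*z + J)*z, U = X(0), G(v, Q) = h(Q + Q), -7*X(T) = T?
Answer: 0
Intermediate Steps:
X(T) = -T/7
h(g) = 5*g
G(v, Q) = 10*Q (G(v, Q) = 5*(Q + Q) = 5*(2*Q) = 10*Q)
U = 0 (U = -⅐*0 = 0)
Y(F) = -2*F²
l(J, z) = z*(J + J*z) (l(J, z) = (J + J*z)*z = z*(J + J*z))
l(U, Y(-4))*G(25, 17) = (0*(-2*(-4)²)*(1 - 2*(-4)²))*(10*17) = (0*(-2*16)*(1 - 2*16))*170 = (0*(-32)*(1 - 32))*170 = (0*(-32)*(-31))*170 = 0*170 = 0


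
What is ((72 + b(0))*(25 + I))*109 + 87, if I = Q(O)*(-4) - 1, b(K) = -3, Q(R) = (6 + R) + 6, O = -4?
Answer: -60081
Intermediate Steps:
Q(R) = 12 + R
I = -33 (I = (12 - 4)*(-4) - 1 = 8*(-4) - 1 = -32 - 1 = -33)
((72 + b(0))*(25 + I))*109 + 87 = ((72 - 3)*(25 - 33))*109 + 87 = (69*(-8))*109 + 87 = -552*109 + 87 = -60168 + 87 = -60081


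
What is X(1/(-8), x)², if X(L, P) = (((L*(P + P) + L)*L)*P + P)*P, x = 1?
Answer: 4489/4096 ≈ 1.0959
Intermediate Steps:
X(L, P) = P*(P + L*P*(L + 2*L*P)) (X(L, P) = (((L*(2*P) + L)*L)*P + P)*P = (((2*L*P + L)*L)*P + P)*P = (((L + 2*L*P)*L)*P + P)*P = ((L*(L + 2*L*P))*P + P)*P = (L*P*(L + 2*L*P) + P)*P = (P + L*P*(L + 2*L*P))*P = P*(P + L*P*(L + 2*L*P)))
X(1/(-8), x)² = (1²*(1 + (1/(-8))² + 2*1*(1/(-8))²))² = (1*(1 + (-⅛)² + 2*1*(-⅛)²))² = (1*(1 + 1/64 + 2*1*(1/64)))² = (1*(1 + 1/64 + 1/32))² = (1*(67/64))² = (67/64)² = 4489/4096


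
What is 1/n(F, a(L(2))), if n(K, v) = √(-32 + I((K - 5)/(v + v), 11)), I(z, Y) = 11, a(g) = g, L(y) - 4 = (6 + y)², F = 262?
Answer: -I*√21/21 ≈ -0.21822*I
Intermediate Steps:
L(y) = 4 + (6 + y)²
n(K, v) = I*√21 (n(K, v) = √(-32 + 11) = √(-21) = I*√21)
1/n(F, a(L(2))) = 1/(I*√21) = -I*√21/21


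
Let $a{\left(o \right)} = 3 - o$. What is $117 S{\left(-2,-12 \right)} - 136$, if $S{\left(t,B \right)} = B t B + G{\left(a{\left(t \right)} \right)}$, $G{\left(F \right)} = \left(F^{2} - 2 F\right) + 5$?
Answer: $-31492$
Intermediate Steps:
$G{\left(F \right)} = 5 + F^{2} - 2 F$
$S{\left(t,B \right)} = -1 + \left(3 - t\right)^{2} + 2 t + t B^{2}$ ($S{\left(t,B \right)} = B t B + \left(5 + \left(3 - t\right)^{2} - 2 \left(3 - t\right)\right) = t B^{2} + \left(5 + \left(3 - t\right)^{2} + \left(-6 + 2 t\right)\right) = t B^{2} + \left(-1 + \left(3 - t\right)^{2} + 2 t\right) = -1 + \left(3 - t\right)^{2} + 2 t + t B^{2}$)
$117 S{\left(-2,-12 \right)} - 136 = 117 \left(8 + \left(-2\right)^{2} - -8 - 2 \left(-12\right)^{2}\right) - 136 = 117 \left(8 + 4 + 8 - 288\right) - 136 = 117 \left(-268\right) - 136 = -31356 - 136 = -31492$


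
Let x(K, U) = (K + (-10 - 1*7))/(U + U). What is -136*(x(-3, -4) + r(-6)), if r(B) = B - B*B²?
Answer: -28900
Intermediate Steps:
r(B) = B - B³
x(K, U) = (-17 + K)/(2*U) (x(K, U) = (K + (-10 - 7))/((2*U)) = (K - 17)*(1/(2*U)) = (-17 + K)*(1/(2*U)) = (-17 + K)/(2*U))
-136*(x(-3, -4) + r(-6)) = -136*((½)*(-17 - 3)/(-4) + (-6 - 1*(-6)³)) = -136*((½)*(-¼)*(-20) + (-6 - 1*(-216))) = -136*(5/2 + (-6 + 216)) = -136*(5/2 + 210) = -136*425/2 = -28900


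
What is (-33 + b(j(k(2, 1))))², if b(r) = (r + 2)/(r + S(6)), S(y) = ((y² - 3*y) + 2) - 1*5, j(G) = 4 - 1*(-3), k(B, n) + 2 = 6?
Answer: 514089/484 ≈ 1062.2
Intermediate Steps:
k(B, n) = 4 (k(B, n) = -2 + 6 = 4)
j(G) = 7 (j(G) = 4 + 3 = 7)
S(y) = -3 + y² - 3*y (S(y) = (2 + y² - 3*y) - 5 = -3 + y² - 3*y)
b(r) = (2 + r)/(15 + r) (b(r) = (r + 2)/(r + (-3 + 6² - 3*6)) = (2 + r)/(r + (-3 + 36 - 18)) = (2 + r)/(r + 15) = (2 + r)/(15 + r))
(-33 + b(j(k(2, 1))))² = (-33 + (2 + 7)/(15 + 7))² = (-33 + 9/22)² = (-717/22)² = 514089/484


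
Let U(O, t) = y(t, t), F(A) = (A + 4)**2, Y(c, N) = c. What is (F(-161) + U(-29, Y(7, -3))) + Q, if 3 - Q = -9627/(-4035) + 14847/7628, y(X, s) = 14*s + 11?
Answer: 253994993793/10259660 ≈ 24757.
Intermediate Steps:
y(X, s) = 11 + 14*s
F(A) = (4 + A)**2
Q = -13668487/10259660 (Q = 3 - (-9627/(-4035) + 14847/7628) = 3 - (-9627*(-1/4035) + 14847*(1/7628)) = 3 - (3209/1345 + 14847/7628) = 3 - 1*44447467/10259660 = 3 - 44447467/10259660 = -13668487/10259660 ≈ -1.3323)
U(O, t) = 11 + 14*t
(F(-161) + U(-29, Y(7, -3))) + Q = ((4 - 161)**2 + (11 + 14*7)) - 13668487/10259660 = ((-157)**2 + (11 + 98)) - 13668487/10259660 = (24649 + 109) - 13668487/10259660 = 24758 - 13668487/10259660 = 253994993793/10259660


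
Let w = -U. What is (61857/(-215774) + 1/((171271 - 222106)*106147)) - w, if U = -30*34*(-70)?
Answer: 83131598771216708761/1164312780819630 ≈ 71400.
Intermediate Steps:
U = 71400 (U = -1020*(-70) = 71400)
w = -71400 (w = -1*71400 = -71400)
(61857/(-215774) + 1/((171271 - 222106)*106147)) - w = (61857/(-215774) + 1/((171271 - 222106)*106147)) - 1*(-71400) = (61857*(-1/215774) + (1/106147)/(-50835)) + 71400 = (-61857/215774 - 1/50835*1/106147) + 71400 = (-61857/215774 - 1/5395982745) + 71400 = -333779304873239/1164312780819630 + 71400 = 83131598771216708761/1164312780819630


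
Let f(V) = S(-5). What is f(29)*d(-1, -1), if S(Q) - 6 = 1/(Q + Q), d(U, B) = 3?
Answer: 177/10 ≈ 17.700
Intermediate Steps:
S(Q) = 6 + 1/(2*Q) (S(Q) = 6 + 1/(Q + Q) = 6 + 1/(2*Q))
f(V) = 59/10 (f(V) = 6 + (½)/(-5) = 6 + (½)*(-⅕) = 6 - ⅒ = 59/10)
f(29)*d(-1, -1) = (59/10)*3 = 177/10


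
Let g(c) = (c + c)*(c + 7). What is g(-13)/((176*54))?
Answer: 13/792 ≈ 0.016414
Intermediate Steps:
g(c) = 2*c*(7 + c) (g(c) = (2*c)*(7 + c) = 2*c*(7 + c))
g(-13)/((176*54)) = (2*(-13)*(7 - 13))/((176*54)) = (2*(-13)*(-6))/9504 = 156*(1/9504) = 13/792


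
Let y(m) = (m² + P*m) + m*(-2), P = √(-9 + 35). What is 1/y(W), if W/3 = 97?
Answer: 289/24297045 - √26/24297045 ≈ 1.1685e-5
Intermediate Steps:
P = √26 ≈ 5.0990
W = 291 (W = 3*97 = 291)
y(m) = m² - 2*m + m*√26 (y(m) = (m² + √26*m) + m*(-2) = (m² + m*√26) - 2*m = m² - 2*m + m*√26)
1/y(W) = 1/(291*(-2 + 291 + √26)) = 1/(291*(289 + √26)) = 1/(84099 + 291*√26)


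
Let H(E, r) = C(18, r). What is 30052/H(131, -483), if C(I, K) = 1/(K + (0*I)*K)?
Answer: -14515116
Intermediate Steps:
C(I, K) = 1/K (C(I, K) = 1/(K + 0*K) = 1/(K + 0) = 1/K)
H(E, r) = 1/r
30052/H(131, -483) = 30052/(1/(-483)) = 30052/(-1/483) = 30052*(-483) = -14515116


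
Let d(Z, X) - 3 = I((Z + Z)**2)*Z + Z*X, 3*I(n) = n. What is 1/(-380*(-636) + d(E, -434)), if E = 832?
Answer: 3/2303363257 ≈ 1.3024e-9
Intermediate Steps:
I(n) = n/3
d(Z, X) = 3 + 4*Z**3/3 + X*Z (d(Z, X) = 3 + (((Z + Z)**2/3)*Z + Z*X) = 3 + (((2*Z)**2/3)*Z + X*Z) = 3 + (((4*Z**2)/3)*Z + X*Z) = 3 + ((4*Z**2/3)*Z + X*Z) = 3 + (4*Z**3/3 + X*Z) = 3 + 4*Z**3/3 + X*Z)
1/(-380*(-636) + d(E, -434)) = 1/(-380*(-636) + (3 + (4/3)*832**3 - 434*832)) = 1/(241680 + (3 + (4/3)*575930368 - 361088)) = 1/(241680 + (3 + 2303721472/3 - 361088)) = 1/(241680 + 2302638217/3) = 1/(2303363257/3) = 3/2303363257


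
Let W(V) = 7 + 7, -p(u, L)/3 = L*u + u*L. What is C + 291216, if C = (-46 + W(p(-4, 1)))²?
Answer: 292240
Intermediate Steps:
p(u, L) = -6*L*u (p(u, L) = -3*(L*u + u*L) = -3*(L*u + L*u) = -6*L*u)
W(V) = 14
C = 1024 (C = (-46 + 14)² = (-32)² = 1024)
C + 291216 = 1024 + 291216 = 292240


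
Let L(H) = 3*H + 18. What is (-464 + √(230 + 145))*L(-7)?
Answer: 1392 - 15*√15 ≈ 1333.9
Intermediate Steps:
L(H) = 18 + 3*H
(-464 + √(230 + 145))*L(-7) = (-464 + √(230 + 145))*(18 + 3*(-7)) = (-464 + √375)*(18 - 21) = (-464 + 5*√15)*(-3) = 1392 - 15*√15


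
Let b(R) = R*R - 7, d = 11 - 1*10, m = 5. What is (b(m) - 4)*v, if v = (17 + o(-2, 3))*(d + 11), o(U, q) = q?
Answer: 3360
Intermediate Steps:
d = 1 (d = 11 - 10 = 1)
b(R) = -7 + R**2 (b(R) = R**2 - 7 = -7 + R**2)
v = 240 (v = (17 + 3)*(1 + 11) = 20*12 = 240)
(b(m) - 4)*v = ((-7 + 5**2) - 4)*240 = ((-7 + 25) - 4)*240 = (18 - 4)*240 = 14*240 = 3360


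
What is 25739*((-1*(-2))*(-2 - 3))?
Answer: -257390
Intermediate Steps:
25739*((-1*(-2))*(-2 - 3)) = 25739*(2*(-5)) = 25739*(-10) = -257390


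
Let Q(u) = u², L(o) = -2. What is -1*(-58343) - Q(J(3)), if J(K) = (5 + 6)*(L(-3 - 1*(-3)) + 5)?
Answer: 57254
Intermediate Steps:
J(K) = 33 (J(K) = (5 + 6)*(-2 + 5) = 11*3 = 33)
-1*(-58343) - Q(J(3)) = -1*(-58343) - 1*33² = 58343 - 1*1089 = 58343 - 1089 = 57254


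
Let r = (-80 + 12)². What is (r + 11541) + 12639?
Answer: 28804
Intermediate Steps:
r = 4624 (r = (-68)² = 4624)
(r + 11541) + 12639 = (4624 + 11541) + 12639 = 16165 + 12639 = 28804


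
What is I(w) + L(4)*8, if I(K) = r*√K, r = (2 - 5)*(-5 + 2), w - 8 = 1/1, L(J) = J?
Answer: 59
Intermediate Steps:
w = 9 (w = 8 + 1/1 = 8 + 1 = 9)
r = 9 (r = -3*(-3) = 9)
I(K) = 9*√K
I(w) + L(4)*8 = 9*√9 + 4*8 = 9*3 + 32 = 27 + 32 = 59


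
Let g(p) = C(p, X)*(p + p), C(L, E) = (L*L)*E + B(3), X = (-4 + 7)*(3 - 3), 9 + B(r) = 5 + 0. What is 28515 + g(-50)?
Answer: 28915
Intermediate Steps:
B(r) = -4 (B(r) = -9 + (5 + 0) = -9 + 5 = -4)
X = 0 (X = 3*0 = 0)
C(L, E) = -4 + E*L² (C(L, E) = (L*L)*E - 4 = L²*E - 4 = E*L² - 4 = -4 + E*L²)
g(p) = -8*p (g(p) = (-4 + 0*p²)*(p + p) = (-4 + 0)*(2*p) = -8*p)
28515 + g(-50) = 28515 - 8*(-50) = 28515 + 400 = 28915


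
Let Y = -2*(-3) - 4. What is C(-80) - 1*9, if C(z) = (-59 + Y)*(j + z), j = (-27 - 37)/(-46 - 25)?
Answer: 319473/71 ≈ 4499.6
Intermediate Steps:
Y = 2 (Y = 6 - 4 = 2)
j = 64/71 (j = -64/(-71) = -64*(-1/71) = 64/71 ≈ 0.90141)
C(z) = -3648/71 - 57*z (C(z) = (-59 + 2)*(64/71 + z) = -57*(64/71 + z) = -3648/71 - 57*z)
C(-80) - 1*9 = (-3648/71 - 57*(-80)) - 1*9 = (-3648/71 + 4560) - 9 = 320112/71 - 9 = 319473/71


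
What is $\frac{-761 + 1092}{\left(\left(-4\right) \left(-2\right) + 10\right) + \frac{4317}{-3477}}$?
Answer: $\frac{383629}{19423} \approx 19.751$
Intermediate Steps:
$\frac{-761 + 1092}{\left(\left(-4\right) \left(-2\right) + 10\right) + \frac{4317}{-3477}} = \frac{331}{\left(8 + 10\right) + 4317 \left(- \frac{1}{3477}\right)} = \frac{331}{18 - \frac{1439}{1159}} = \frac{331}{\frac{19423}{1159}} = 331 \cdot \frac{1159}{19423} = \frac{383629}{19423}$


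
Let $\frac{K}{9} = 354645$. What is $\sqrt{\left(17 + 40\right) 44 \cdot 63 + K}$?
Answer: $3 \sqrt{372201} \approx 1830.2$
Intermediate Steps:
$K = 3191805$ ($K = 9 \cdot 354645 = 3191805$)
$\sqrt{\left(17 + 40\right) 44 \cdot 63 + K} = \sqrt{\left(17 + 40\right) 44 \cdot 63 + 3191805} = \sqrt{57 \cdot 44 \cdot 63 + 3191805} = \sqrt{2508 \cdot 63 + 3191805} = \sqrt{158004 + 3191805} = \sqrt{3349809} = 3 \sqrt{372201}$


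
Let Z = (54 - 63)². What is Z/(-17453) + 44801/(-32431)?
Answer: -784538764/566018243 ≈ -1.3861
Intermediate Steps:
Z = 81 (Z = (-9)² = 81)
Z/(-17453) + 44801/(-32431) = 81/(-17453) + 44801/(-32431) = 81*(-1/17453) + 44801*(-1/32431) = -81/17453 - 44801/32431 = -784538764/566018243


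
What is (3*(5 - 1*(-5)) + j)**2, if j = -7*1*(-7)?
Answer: 6241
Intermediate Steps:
j = 49 (j = -7*(-7) = 49)
(3*(5 - 1*(-5)) + j)**2 = (3*(5 - 1*(-5)) + 49)**2 = (3*(5 + 5) + 49)**2 = (3*10 + 49)**2 = (30 + 49)**2 = 79**2 = 6241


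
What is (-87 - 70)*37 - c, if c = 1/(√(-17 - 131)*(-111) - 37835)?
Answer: 2*(-644799*√37 + 109891757*I)/(-37835*I + 222*√37) ≈ -5809.0 - 9.5367e-7*I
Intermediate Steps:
c = 1/(-37835 - 222*I*√37) (c = 1/(√(-148)*(-111) - 37835) = 1/((2*I*√37)*(-111) - 37835) = 1/(-222*I*√37 - 37835) = 1/(-37835 - 222*I*√37) ≈ -2.6397e-5 + 9.4214e-7*I)
(-87 - 70)*37 - c = (-87 - 70)*37 - I/(-37835*I + 222*√37) = -157*37 - I/(-37835*I + 222*√37) = -5809 - I/(-37835*I + 222*√37)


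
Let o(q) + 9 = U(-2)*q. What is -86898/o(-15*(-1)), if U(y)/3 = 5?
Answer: -14483/36 ≈ -402.31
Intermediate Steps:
U(y) = 15 (U(y) = 3*5 = 15)
o(q) = -9 + 15*q
-86898/o(-15*(-1)) = -86898/(-9 + 15*(-15*(-1))) = -86898/(-9 + 15*15) = -86898/(-9 + 225) = -86898/216 = -86898*1/216 = -14483/36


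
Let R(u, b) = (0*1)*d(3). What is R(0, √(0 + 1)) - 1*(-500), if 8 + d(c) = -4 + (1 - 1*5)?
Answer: 500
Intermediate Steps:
d(c) = -16 (d(c) = -8 + (-4 + (1 - 1*5)) = -8 + (-4 + (1 - 5)) = -8 + (-4 - 4) = -8 - 8 = -16)
R(u, b) = 0 (R(u, b) = (0*1)*(-16) = 0*(-16) = 0)
R(0, √(0 + 1)) - 1*(-500) = 0 - 1*(-500) = 0 + 500 = 500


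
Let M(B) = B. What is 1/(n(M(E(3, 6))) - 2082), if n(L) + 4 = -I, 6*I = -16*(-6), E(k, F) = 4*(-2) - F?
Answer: -1/2102 ≈ -0.00047574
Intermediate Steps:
E(k, F) = -8 - F
I = 16 (I = (-16*(-6))/6 = (⅙)*96 = 16)
n(L) = -20 (n(L) = -4 - 1*16 = -4 - 16 = -20)
1/(n(M(E(3, 6))) - 2082) = 1/(-20 - 2082) = 1/(-2102) = -1/2102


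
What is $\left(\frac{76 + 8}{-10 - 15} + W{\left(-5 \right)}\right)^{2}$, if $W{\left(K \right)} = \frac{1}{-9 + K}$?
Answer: $\frac{1442401}{122500} \approx 11.775$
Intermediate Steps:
$\left(\frac{76 + 8}{-10 - 15} + W{\left(-5 \right)}\right)^{2} = \left(\frac{76 + 8}{-10 - 15} + \frac{1}{-9 - 5}\right)^{2} = \left(\frac{84}{-25} + \frac{1}{-14}\right)^{2} = \left(84 \left(- \frac{1}{25}\right) - \frac{1}{14}\right)^{2} = \left(- \frac{84}{25} - \frac{1}{14}\right)^{2} = \left(- \frac{1201}{350}\right)^{2} = \frac{1442401}{122500}$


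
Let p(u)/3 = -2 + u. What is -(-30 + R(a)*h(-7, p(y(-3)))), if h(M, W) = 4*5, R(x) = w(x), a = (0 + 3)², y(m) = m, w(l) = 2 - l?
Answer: 170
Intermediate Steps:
a = 9 (a = 3² = 9)
p(u) = -6 + 3*u (p(u) = 3*(-2 + u) = -6 + 3*u)
R(x) = 2 - x
h(M, W) = 20
-(-30 + R(a)*h(-7, p(y(-3)))) = -(-30 + (2 - 1*9)*20) = -(-30 + (2 - 9)*20) = -(-30 - 7*20) = -(-30 - 140) = -1*(-170) = 170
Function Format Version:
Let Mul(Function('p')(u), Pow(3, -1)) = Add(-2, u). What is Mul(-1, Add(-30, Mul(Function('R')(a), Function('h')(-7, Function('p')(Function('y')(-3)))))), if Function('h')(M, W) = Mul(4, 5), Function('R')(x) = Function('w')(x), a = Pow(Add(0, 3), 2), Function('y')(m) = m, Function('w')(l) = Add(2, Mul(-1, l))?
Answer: 170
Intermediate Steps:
a = 9 (a = Pow(3, 2) = 9)
Function('p')(u) = Add(-6, Mul(3, u)) (Function('p')(u) = Mul(3, Add(-2, u)) = Add(-6, Mul(3, u)))
Function('R')(x) = Add(2, Mul(-1, x))
Function('h')(M, W) = 20
Mul(-1, Add(-30, Mul(Function('R')(a), Function('h')(-7, Function('p')(Function('y')(-3)))))) = Mul(-1, Add(-30, Mul(Add(2, Mul(-1, 9)), 20))) = Mul(-1, Add(-30, Mul(Add(2, -9), 20))) = Mul(-1, Add(-30, Mul(-7, 20))) = Mul(-1, Add(-30, -140)) = Mul(-1, -170) = 170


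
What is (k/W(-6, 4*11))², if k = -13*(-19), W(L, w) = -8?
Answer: 61009/64 ≈ 953.27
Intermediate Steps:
k = 247
(k/W(-6, 4*11))² = (247/(-8))² = (247*(-⅛))² = (-247/8)² = 61009/64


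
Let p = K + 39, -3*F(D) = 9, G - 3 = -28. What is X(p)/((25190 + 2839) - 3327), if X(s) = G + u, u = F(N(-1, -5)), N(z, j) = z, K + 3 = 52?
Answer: -14/12351 ≈ -0.0011335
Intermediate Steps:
G = -25 (G = 3 - 28 = -25)
K = 49 (K = -3 + 52 = 49)
F(D) = -3 (F(D) = -⅓*9 = -3)
p = 88 (p = 49 + 39 = 88)
u = -3
X(s) = -28 (X(s) = -25 - 3 = -28)
X(p)/((25190 + 2839) - 3327) = -28/((25190 + 2839) - 3327) = -28/(28029 - 3327) = -28/24702 = -28*1/24702 = -14/12351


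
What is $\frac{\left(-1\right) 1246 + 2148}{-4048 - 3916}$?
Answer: $- \frac{41}{362} \approx -0.11326$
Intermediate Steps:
$\frac{\left(-1\right) 1246 + 2148}{-4048 - 3916} = \frac{-1246 + 2148}{-7964} = 902 \left(- \frac{1}{7964}\right) = - \frac{41}{362}$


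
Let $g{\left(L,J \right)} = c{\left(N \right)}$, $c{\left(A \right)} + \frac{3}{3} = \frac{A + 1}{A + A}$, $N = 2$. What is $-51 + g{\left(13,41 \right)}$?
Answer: $- \frac{205}{4} \approx -51.25$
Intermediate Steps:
$c{\left(A \right)} = -1 + \frac{1 + A}{2 A}$ ($c{\left(A \right)} = -1 + \frac{A + 1}{A + A} = -1 + \frac{1 + A}{2 A}$)
$g{\left(L,J \right)} = - \frac{1}{4}$ ($g{\left(L,J \right)} = \frac{1 - 2}{2 \cdot 2} = \frac{1}{2} \cdot \frac{1}{2} \left(1 - 2\right) = \frac{1}{2} \cdot \frac{1}{2} \left(-1\right) = - \frac{1}{4}$)
$-51 + g{\left(13,41 \right)} = -51 - \frac{1}{4} = - \frac{205}{4}$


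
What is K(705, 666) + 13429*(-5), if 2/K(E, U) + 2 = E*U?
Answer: -15763228779/234764 ≈ -67145.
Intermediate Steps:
K(E, U) = 2/(-2 + E*U)
K(705, 666) + 13429*(-5) = 2/(-2 + 705*666) + 13429*(-5) = 2/(-2 + 469530) - 67145 = 2/469528 - 67145 = 2*(1/469528) - 67145 = 1/234764 - 67145 = -15763228779/234764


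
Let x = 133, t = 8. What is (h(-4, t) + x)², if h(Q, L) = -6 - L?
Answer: 14161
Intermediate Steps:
(h(-4, t) + x)² = ((-6 - 1*8) + 133)² = ((-6 - 8) + 133)² = (-14 + 133)² = 119² = 14161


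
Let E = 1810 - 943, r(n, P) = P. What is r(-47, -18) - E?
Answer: -885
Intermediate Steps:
E = 867
r(-47, -18) - E = -18 - 1*867 = -18 - 867 = -885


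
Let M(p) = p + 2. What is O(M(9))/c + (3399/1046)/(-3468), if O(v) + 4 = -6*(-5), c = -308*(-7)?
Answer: 7248957/651745864 ≈ 0.011122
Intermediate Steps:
M(p) = 2 + p
c = 2156
O(v) = 26 (O(v) = -4 - 6*(-5) = -4 + 30 = 26)
O(M(9))/c + (3399/1046)/(-3468) = 26/2156 + (3399/1046)/(-3468) = 26*(1/2156) + (3399*(1/1046))*(-1/3468) = 13/1078 + (3399/1046)*(-1/3468) = 13/1078 - 1133/1209176 = 7248957/651745864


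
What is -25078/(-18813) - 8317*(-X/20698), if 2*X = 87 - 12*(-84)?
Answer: 172370283383/778782948 ≈ 221.33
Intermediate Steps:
X = 1095/2 (X = (87 - 12*(-84))/2 = (87 + 1008)/2 = (1/2)*1095 = 1095/2 ≈ 547.50)
-25078/(-18813) - 8317*(-X/20698) = -25078/(-18813) - 8317/((-20698/1095/2)) = -25078*(-1/18813) - 8317/((-20698*2/1095)) = 25078/18813 - 8317/(-41396/1095) = 25078/18813 - 8317*(-1095/41396) = 25078/18813 + 9107115/41396 = 172370283383/778782948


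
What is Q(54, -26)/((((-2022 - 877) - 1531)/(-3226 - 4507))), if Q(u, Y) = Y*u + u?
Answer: -1043955/443 ≈ -2356.6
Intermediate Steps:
Q(u, Y) = u + Y*u
Q(54, -26)/((((-2022 - 877) - 1531)/(-3226 - 4507))) = (54*(1 - 26))/((((-2022 - 877) - 1531)/(-3226 - 4507))) = (54*(-25))/(((-2899 - 1531)/(-7733))) = -1350/((-4430*(-1/7733))) = -1350/4430/7733 = -1350*7733/4430 = -1043955/443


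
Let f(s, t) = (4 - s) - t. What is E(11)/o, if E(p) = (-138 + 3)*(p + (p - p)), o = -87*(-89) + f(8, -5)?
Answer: -135/704 ≈ -0.19176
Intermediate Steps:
f(s, t) = 4 - s - t
o = 7744 (o = -87*(-89) + (4 - 1*8 - 1*(-5)) = 7743 + (4 - 8 + 5) = 7743 + 1 = 7744)
E(p) = -135*p (E(p) = -135*(p + 0) = -135*p)
E(11)/o = -135*11/7744 = -1485*1/7744 = -135/704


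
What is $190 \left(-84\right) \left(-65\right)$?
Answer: $1037400$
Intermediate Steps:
$190 \left(-84\right) \left(-65\right) = \left(-15960\right) \left(-65\right) = 1037400$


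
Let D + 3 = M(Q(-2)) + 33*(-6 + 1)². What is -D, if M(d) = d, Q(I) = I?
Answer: -820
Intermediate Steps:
D = 820 (D = -3 + (-2 + 33*(-6 + 1)²) = -3 + (-2 + 33*(-5)²) = -3 + (-2 + 33*25) = -3 + (-2 + 825) = -3 + 823 = 820)
-D = -1*820 = -820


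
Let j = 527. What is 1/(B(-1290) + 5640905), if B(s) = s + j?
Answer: 1/5640142 ≈ 1.7730e-7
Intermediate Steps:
B(s) = 527 + s (B(s) = s + 527 = 527 + s)
1/(B(-1290) + 5640905) = 1/((527 - 1290) + 5640905) = 1/(-763 + 5640905) = 1/5640142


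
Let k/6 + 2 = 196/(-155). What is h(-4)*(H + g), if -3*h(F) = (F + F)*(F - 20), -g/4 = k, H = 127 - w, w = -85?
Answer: -2880256/155 ≈ -18582.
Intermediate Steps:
H = 212 (H = 127 - 1*(-85) = 127 + 85 = 212)
k = -3036/155 (k = -12 + 6*(196/(-155)) = -12 + 6*(196*(-1/155)) = -12 + 6*(-196/155) = -12 - 1176/155 = -3036/155 ≈ -19.587)
g = 12144/155 (g = -4*(-3036/155) = 12144/155 ≈ 78.348)
h(F) = -2*F*(-20 + F)/3 (h(F) = -(F + F)*(F - 20)/3 = -2*F*(-20 + F)/3)
h(-4)*(H + g) = ((2/3)*(-4)*(20 - 1*(-4)))*(212 + 12144/155) = ((2/3)*(-4)*(20 + 4))*(45004/155) = ((2/3)*(-4)*24)*(45004/155) = -64*45004/155 = -2880256/155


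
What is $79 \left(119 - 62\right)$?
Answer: $4503$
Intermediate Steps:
$79 \left(119 - 62\right) = 79 \cdot 57 = 4503$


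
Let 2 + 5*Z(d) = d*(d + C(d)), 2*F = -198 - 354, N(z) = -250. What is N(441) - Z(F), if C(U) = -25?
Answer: -84324/5 ≈ -16865.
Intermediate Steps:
F = -276 (F = (-198 - 354)/2 = (1/2)*(-552) = -276)
Z(d) = -2/5 + d*(-25 + d)/5 (Z(d) = -2/5 + (d*(d - 25))/5 = -2/5 + (d*(-25 + d))/5 = -2/5 + d*(-25 + d)/5)
N(441) - Z(F) = -250 - (-2/5 - 5*(-276) + (1/5)*(-276)**2) = -250 - (-2/5 + 1380 + (1/5)*76176) = -250 - (-2/5 + 1380 + 76176/5) = -250 - 1*83074/5 = -250 - 83074/5 = -84324/5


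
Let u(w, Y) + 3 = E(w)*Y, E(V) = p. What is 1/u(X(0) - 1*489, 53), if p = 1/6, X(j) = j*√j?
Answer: 6/35 ≈ 0.17143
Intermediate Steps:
X(j) = j^(3/2)
p = ⅙ ≈ 0.16667
E(V) = ⅙
u(w, Y) = -3 + Y/6
1/u(X(0) - 1*489, 53) = 1/(-3 + (⅙)*53) = 1/(-3 + 53/6) = 1/(35/6) = 6/35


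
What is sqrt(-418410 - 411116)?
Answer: I*sqrt(829526) ≈ 910.78*I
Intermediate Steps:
sqrt(-418410 - 411116) = sqrt(-829526) = I*sqrt(829526)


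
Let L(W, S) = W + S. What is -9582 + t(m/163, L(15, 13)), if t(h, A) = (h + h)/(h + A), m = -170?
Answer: -21051824/2197 ≈ -9582.1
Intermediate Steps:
L(W, S) = S + W
t(h, A) = 2*h/(A + h) (t(h, A) = (2*h)/(A + h) = 2*h/(A + h))
-9582 + t(m/163, L(15, 13)) = -9582 + 2*(-170/163)/((13 + 15) - 170/163) = -9582 + 2*(-170*1/163)/(28 - 170*1/163) = -9582 + 2*(-170/163)/(28 - 170/163) = -9582 + 2*(-170/163)/(4394/163) = -9582 + 2*(-170/163)*(163/4394) = -9582 - 170/2197 = -21051824/2197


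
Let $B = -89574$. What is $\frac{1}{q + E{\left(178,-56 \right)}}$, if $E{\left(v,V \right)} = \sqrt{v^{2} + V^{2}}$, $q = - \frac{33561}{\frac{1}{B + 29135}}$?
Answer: $\frac{2028393279}{4114379294292337021} - \frac{2 \sqrt{8705}}{4114379294292337021} \approx 4.93 \cdot 10^{-10}$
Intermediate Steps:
$q = 2028393279$ ($q = - \frac{33561}{\frac{1}{-89574 + 29135}} = - \frac{33561}{\frac{1}{-60439}} = - \frac{33561}{- \frac{1}{60439}} = \left(-33561\right) \left(-60439\right) = 2028393279$)
$E{\left(v,V \right)} = \sqrt{V^{2} + v^{2}}$
$\frac{1}{q + E{\left(178,-56 \right)}} = \frac{1}{2028393279 + \sqrt{\left(-56\right)^{2} + 178^{2}}} = \frac{1}{2028393279 + \sqrt{3136 + 31684}} = \frac{1}{2028393279 + \sqrt{34820}} = \frac{1}{2028393279 + 2 \sqrt{8705}}$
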